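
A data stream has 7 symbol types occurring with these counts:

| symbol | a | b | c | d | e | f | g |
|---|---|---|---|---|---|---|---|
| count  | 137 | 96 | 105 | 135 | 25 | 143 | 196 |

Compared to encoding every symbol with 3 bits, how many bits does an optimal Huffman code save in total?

Fixed-length: 3 bits × 837 symbols = 2511 bits.
Huffman merges:
merge e(25) and b(96): 121
merge c(105) and 121: 226
merge d(135) and a(137): 272
merge f(143) and g(196): 339
merge 226 and 272: 498
merge 339 and 498: 837
Huffman total = 121 + 226 + 272 + 339 + 498 + 837 = 2293 bits.
Saving = 2511 − 2293 = 218 bits.

218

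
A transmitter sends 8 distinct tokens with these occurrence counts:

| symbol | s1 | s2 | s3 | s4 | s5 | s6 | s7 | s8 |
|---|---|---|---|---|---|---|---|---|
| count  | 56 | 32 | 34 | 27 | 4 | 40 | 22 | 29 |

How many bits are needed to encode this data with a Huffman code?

702

Merge the two smallest weights repeatedly:
merge s5(4) and s7(22): 26
merge 26 and s4(27): 53
merge s8(29) and s2(32): 61
merge s3(34) and s6(40): 74
merge 53 and s1(56): 109
merge 61 and 74: 135
merge 109 and 135: 244
Total encoded bits = sum of merged weights = 26 + 53 + 61 + 74 + 109 + 135 + 244 = 702.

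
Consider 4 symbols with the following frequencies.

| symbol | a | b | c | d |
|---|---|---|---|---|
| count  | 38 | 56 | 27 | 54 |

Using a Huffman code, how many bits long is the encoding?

Build the Huffman tree bottom-up:
c(27) + a(38) → 65
d(54) + b(56) → 110
65 + 110 → 175
Each symbol's bit-cost is frequency × depth; summing gives 350 bits (equivalently 65 + 110 + 175).

350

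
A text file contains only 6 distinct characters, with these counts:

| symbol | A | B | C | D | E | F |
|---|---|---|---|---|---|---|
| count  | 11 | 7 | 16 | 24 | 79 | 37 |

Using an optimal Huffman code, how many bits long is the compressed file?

Merge the two smallest weights repeatedly:
merge B(7) and A(11): 18
merge C(16) and 18: 34
merge D(24) and 34: 58
merge F(37) and 58: 95
merge E(79) and 95: 174
The encoded length is the sum of every internal node's weight: 18 + 34 + 58 + 95 + 174 = 379 bits.

379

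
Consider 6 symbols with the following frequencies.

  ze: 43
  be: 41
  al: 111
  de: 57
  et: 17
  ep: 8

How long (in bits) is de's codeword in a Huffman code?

Repeatedly merge the two smallest:
combine ep(8), et(17) → 25
combine 25, be(41) → 66
combine ze(43), de(57) → 100
combine 66, 100 → 166
combine al(111), 166 → 277
The subtree containing de is merged 3 times, so code length = 3.

3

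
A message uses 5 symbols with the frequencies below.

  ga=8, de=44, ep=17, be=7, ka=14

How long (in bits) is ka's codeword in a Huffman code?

Huffman merges, smallest pair first:
merge be(7) and ga(8): 15
merge ka(14) and 15: 29
merge ep(17) and 29: 46
merge de(44) and 46: 90
ka sits 3 levels below the root, so its codeword is 3 bits.

3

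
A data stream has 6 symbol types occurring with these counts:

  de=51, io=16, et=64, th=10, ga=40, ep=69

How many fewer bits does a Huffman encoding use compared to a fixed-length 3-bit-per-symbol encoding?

158

Fixed-length: 3 bits × 250 symbols = 750 bits.
Huffman merges:
merge th(10) and io(16): 26
merge 26 and ga(40): 66
merge de(51) and et(64): 115
merge 66 and ep(69): 135
merge 115 and 135: 250
Huffman total = 26 + 66 + 115 + 135 + 250 = 592 bits.
Saving = 750 − 592 = 158 bits.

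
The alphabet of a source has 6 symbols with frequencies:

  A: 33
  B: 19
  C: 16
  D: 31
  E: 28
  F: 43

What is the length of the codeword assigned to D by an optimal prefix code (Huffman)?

Huffman merges, smallest pair first:
C(16) + B(19) → 35
E(28) + D(31) → 59
A(33) + 35 → 68
F(43) + 59 → 102
68 + 102 → 170
The subtree containing D is merged 3 times, so code length = 3.

3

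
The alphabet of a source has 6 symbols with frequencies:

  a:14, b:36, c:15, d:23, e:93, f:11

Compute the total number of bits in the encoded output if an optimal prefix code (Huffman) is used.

Build the Huffman tree bottom-up:
combine f(11), a(14) → 25
combine c(15), d(23) → 38
combine 25, b(36) → 61
combine 38, 61 → 99
combine e(93), 99 → 192
The encoded length is the sum of every internal node's weight: 25 + 38 + 61 + 99 + 192 = 415 bits.

415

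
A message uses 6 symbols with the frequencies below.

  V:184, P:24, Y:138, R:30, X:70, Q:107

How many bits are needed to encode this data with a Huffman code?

Build the Huffman tree bottom-up:
combine P(24), R(30) → 54
combine 54, X(70) → 124
combine Q(107), 124 → 231
combine Y(138), V(184) → 322
combine 231, 322 → 553
Each symbol's bit-cost is frequency × depth; summing gives 1284 bits (equivalently 54 + 124 + 231 + 322 + 553).

1284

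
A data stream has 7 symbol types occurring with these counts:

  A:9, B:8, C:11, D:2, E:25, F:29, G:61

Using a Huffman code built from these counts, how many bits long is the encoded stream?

342

Merge the two smallest weights repeatedly:
combine D(2), B(8) → 10
combine A(9), 10 → 19
combine C(11), 19 → 30
combine E(25), F(29) → 54
combine 30, 54 → 84
combine G(61), 84 → 145
Total encoded bits = sum of merged weights = 10 + 19 + 30 + 54 + 84 + 145 = 342.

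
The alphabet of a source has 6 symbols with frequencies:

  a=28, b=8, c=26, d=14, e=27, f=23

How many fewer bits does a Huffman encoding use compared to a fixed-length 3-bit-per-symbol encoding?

59

Fixed-length: 3 bits × 126 symbols = 378 bits.
Huffman merges:
merge b(8) and d(14): 22
merge 22 and f(23): 45
merge c(26) and e(27): 53
merge a(28) and 45: 73
merge 53 and 73: 126
Huffman total = 22 + 45 + 53 + 73 + 126 = 319 bits.
Saving = 378 − 319 = 59 bits.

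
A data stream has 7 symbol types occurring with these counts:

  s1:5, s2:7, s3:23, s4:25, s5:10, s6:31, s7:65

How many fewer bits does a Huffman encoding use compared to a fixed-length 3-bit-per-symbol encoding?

Fixed-length: 3 bits × 166 symbols = 498 bits.
Huffman merges:
s1(5) + s2(7) → 12
s5(10) + 12 → 22
22 + s3(23) → 45
s4(25) + s6(31) → 56
45 + 56 → 101
s7(65) + 101 → 166
Huffman total = 12 + 22 + 45 + 56 + 101 + 166 = 402 bits.
Saving = 498 − 402 = 96 bits.

96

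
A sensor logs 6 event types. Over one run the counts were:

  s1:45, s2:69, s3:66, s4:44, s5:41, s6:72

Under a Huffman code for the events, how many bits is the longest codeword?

3

Merge the two lowest-weight nodes at each step:
combine s5(41), s4(44) → 85
combine s1(45), s3(66) → 111
combine s2(69), s6(72) → 141
combine 85, 111 → 196
combine 141, 196 → 337
Maximum depth reached is 3.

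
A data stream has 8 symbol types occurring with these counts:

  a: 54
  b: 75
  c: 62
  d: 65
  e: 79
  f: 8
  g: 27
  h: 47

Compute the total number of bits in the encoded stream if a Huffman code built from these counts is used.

1207

Greedily combine the two least-frequent nodes:
combine f(8), g(27) → 35
combine 35, h(47) → 82
combine a(54), c(62) → 116
combine d(65), b(75) → 140
combine e(79), 82 → 161
combine 116, 140 → 256
combine 161, 256 → 417
Each symbol's bit-cost is frequency × depth; summing gives 1207 bits (equivalently 35 + 82 + 116 + 140 + 161 + 256 + 417).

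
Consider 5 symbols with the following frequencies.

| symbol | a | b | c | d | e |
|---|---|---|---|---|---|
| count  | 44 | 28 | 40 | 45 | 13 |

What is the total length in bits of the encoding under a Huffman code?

381

Greedily combine the two least-frequent nodes:
merge e(13) and b(28): 41
merge c(40) and 41: 81
merge a(44) and d(45): 89
merge 81 and 89: 170
The encoded length is the sum of every internal node's weight: 41 + 81 + 89 + 170 = 381 bits.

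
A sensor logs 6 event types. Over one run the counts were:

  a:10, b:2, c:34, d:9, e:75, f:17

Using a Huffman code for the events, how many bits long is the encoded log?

289

Greedily combine the two least-frequent nodes:
merge b(2) and d(9): 11
merge a(10) and 11: 21
merge f(17) and 21: 38
merge c(34) and 38: 72
merge 72 and e(75): 147
The encoded length is the sum of every internal node's weight: 11 + 21 + 38 + 72 + 147 = 289 bits.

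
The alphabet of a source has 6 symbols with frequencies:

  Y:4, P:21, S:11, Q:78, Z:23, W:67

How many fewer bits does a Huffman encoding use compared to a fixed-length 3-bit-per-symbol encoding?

172

Fixed-length: 3 bits × 204 symbols = 612 bits.
Huffman merges:
combine Y(4), S(11) → 15
combine 15, P(21) → 36
combine Z(23), 36 → 59
combine 59, W(67) → 126
combine Q(78), 126 → 204
Huffman total = 15 + 36 + 59 + 126 + 204 = 440 bits.
Saving = 612 − 440 = 172 bits.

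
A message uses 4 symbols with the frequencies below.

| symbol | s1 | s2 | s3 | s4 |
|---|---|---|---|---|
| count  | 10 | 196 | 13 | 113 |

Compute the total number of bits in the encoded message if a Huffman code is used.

Merge the two smallest weights repeatedly:
combine s1(10), s3(13) → 23
combine 23, s4(113) → 136
combine 136, s2(196) → 332
Each symbol's bit-cost is frequency × depth; summing gives 491 bits (equivalently 23 + 136 + 332).

491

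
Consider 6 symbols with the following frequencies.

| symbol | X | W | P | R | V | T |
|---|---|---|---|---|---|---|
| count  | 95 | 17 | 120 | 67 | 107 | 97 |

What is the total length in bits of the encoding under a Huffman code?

Merge the two smallest weights repeatedly:
merge W(17) and R(67): 84
merge 84 and X(95): 179
merge T(97) and V(107): 204
merge P(120) and 179: 299
merge 204 and 299: 503
The encoded length is the sum of every internal node's weight: 84 + 179 + 204 + 299 + 503 = 1269 bits.

1269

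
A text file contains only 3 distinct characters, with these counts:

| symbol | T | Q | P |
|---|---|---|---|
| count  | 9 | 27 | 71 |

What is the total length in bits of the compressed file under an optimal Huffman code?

143

Merge the two smallest weights repeatedly:
merge T(9) and Q(27): 36
merge 36 and P(71): 107
Each symbol's bit-cost is frequency × depth; summing gives 143 bits (equivalently 36 + 107).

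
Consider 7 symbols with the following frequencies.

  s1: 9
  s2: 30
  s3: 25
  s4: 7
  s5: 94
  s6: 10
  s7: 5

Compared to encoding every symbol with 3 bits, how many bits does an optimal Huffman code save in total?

Fixed-length: 3 bits × 180 symbols = 540 bits.
Huffman merges:
s7(5) + s4(7) → 12
s1(9) + s6(10) → 19
12 + 19 → 31
s3(25) + s2(30) → 55
31 + 55 → 86
86 + s5(94) → 180
Huffman total = 12 + 19 + 31 + 55 + 86 + 180 = 383 bits.
Saving = 540 − 383 = 157 bits.

157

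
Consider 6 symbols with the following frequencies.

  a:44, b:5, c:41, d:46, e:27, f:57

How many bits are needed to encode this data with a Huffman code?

545

Build the Huffman tree bottom-up:
b(5) + e(27) → 32
32 + c(41) → 73
a(44) + d(46) → 90
f(57) + 73 → 130
90 + 130 → 220
Each symbol's bit-cost is frequency × depth; summing gives 545 bits (equivalently 32 + 73 + 90 + 130 + 220).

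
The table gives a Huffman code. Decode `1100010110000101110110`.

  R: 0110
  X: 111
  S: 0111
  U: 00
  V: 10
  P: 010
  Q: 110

QUVQUPXR

Read left to right; each codeword is recognised as soon as it completes (prefix code):
  110→Q | 00→U | 10→V | 110→Q | 00→U | 010→P | 111→X | 0110→R
Decoded message: QUVQUPXR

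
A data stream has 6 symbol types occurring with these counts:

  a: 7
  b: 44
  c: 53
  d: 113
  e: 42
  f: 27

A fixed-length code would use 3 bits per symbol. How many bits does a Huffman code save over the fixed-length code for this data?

Fixed-length: 3 bits × 286 symbols = 858 bits.
Huffman merges:
combine a(7), f(27) → 34
combine 34, e(42) → 76
combine b(44), c(53) → 97
combine 76, 97 → 173
combine d(113), 173 → 286
Huffman total = 34 + 76 + 97 + 173 + 286 = 666 bits.
Saving = 858 − 666 = 192 bits.

192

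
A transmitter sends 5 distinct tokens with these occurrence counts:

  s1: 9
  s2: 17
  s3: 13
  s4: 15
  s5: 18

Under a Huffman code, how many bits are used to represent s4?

Build the tree from the bottom:
merge s1(9) and s3(13): 22
merge s4(15) and s2(17): 32
merge s5(18) and 22: 40
merge 32 and 40: 72
s4's leaf is at depth 2, giving a 2-bit codeword.

2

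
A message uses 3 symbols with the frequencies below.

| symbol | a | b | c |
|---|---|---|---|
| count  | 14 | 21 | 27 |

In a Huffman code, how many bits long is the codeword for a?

2

Repeatedly merge the two smallest:
merge a(14) and b(21): 35
merge c(27) and 35: 62
a sits 2 levels below the root, so its codeword is 2 bits.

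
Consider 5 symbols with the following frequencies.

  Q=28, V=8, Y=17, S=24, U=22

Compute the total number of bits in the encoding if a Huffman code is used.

223

Merge the two smallest weights repeatedly:
combine V(8), Y(17) → 25
combine U(22), S(24) → 46
combine 25, Q(28) → 53
combine 46, 53 → 99
The encoded length is the sum of every internal node's weight: 25 + 46 + 53 + 99 = 223 bits.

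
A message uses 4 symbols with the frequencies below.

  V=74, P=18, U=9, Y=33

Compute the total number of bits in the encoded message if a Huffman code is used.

Build the Huffman tree bottom-up:
merge U(9) and P(18): 27
merge 27 and Y(33): 60
merge 60 and V(74): 134
Total encoded bits = sum of merged weights = 27 + 60 + 134 = 221.

221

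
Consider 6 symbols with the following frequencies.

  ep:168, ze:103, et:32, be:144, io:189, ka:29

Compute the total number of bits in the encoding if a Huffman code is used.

1555

Merge the two smallest weights repeatedly:
ka(29) + et(32) → 61
61 + ze(103) → 164
be(144) + 164 → 308
ep(168) + io(189) → 357
308 + 357 → 665
The encoded length is the sum of every internal node's weight: 61 + 164 + 308 + 357 + 665 = 1555 bits.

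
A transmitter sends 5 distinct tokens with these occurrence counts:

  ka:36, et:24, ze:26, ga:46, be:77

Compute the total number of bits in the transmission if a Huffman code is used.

468

Merge the two smallest weights repeatedly:
merge et(24) and ze(26): 50
merge ka(36) and ga(46): 82
merge 50 and be(77): 127
merge 82 and 127: 209
Total encoded bits = sum of merged weights = 50 + 82 + 127 + 209 = 468.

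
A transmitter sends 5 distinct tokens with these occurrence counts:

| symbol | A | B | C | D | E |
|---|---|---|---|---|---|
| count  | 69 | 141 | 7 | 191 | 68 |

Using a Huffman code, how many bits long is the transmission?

Greedily combine the two least-frequent nodes:
combine C(7), E(68) → 75
combine A(69), 75 → 144
combine B(141), 144 → 285
combine D(191), 285 → 476
Each symbol's bit-cost is frequency × depth; summing gives 980 bits (equivalently 75 + 144 + 285 + 476).

980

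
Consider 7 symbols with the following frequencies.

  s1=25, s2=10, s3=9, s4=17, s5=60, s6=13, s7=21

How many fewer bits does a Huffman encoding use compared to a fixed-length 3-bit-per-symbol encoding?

Fixed-length: 3 bits × 155 symbols = 465 bits.
Huffman merges:
merge s3(9) and s2(10): 19
merge s6(13) and s4(17): 30
merge 19 and s7(21): 40
merge s1(25) and 30: 55
merge 40 and 55: 95
merge s5(60) and 95: 155
Huffman total = 19 + 30 + 40 + 55 + 95 + 155 = 394 bits.
Saving = 465 − 394 = 71 bits.

71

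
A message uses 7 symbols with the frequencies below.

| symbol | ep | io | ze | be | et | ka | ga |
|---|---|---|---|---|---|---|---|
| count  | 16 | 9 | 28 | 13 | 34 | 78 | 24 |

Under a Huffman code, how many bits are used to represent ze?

Repeatedly merge the two smallest:
io(9) + be(13) → 22
ep(16) + 22 → 38
ga(24) + ze(28) → 52
et(34) + 38 → 72
52 + 72 → 124
ka(78) + 124 → 202
ze sits 3 levels below the root, so its codeword is 3 bits.

3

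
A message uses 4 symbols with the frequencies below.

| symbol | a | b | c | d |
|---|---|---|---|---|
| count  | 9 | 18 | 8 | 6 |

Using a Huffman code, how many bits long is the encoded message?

Greedily combine the two least-frequent nodes:
combine d(6), c(8) → 14
combine a(9), 14 → 23
combine b(18), 23 → 41
Each symbol's bit-cost is frequency × depth; summing gives 78 bits (equivalently 14 + 23 + 41).

78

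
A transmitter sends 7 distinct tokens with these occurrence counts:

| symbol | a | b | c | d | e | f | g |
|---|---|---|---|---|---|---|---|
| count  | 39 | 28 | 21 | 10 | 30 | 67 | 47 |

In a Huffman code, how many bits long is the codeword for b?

3

Build the tree from the bottom:
merge d(10) and c(21): 31
merge b(28) and e(30): 58
merge 31 and a(39): 70
merge g(47) and 58: 105
merge f(67) and 70: 137
merge 105 and 137: 242
b's leaf is at depth 3, giving a 3-bit codeword.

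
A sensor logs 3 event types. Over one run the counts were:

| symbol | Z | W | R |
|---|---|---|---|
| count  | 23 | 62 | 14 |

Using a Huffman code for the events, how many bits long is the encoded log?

136

Build the Huffman tree bottom-up:
R(14) + Z(23) → 37
37 + W(62) → 99
Each symbol's bit-cost is frequency × depth; summing gives 136 bits (equivalently 37 + 99).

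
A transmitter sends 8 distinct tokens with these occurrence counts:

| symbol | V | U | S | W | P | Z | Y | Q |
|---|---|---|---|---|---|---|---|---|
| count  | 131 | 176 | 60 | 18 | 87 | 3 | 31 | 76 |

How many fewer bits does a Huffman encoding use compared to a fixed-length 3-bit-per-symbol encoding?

Fixed-length: 3 bits × 582 symbols = 1746 bits.
Huffman merges:
combine Z(3), W(18) → 21
combine 21, Y(31) → 52
combine 52, S(60) → 112
combine Q(76), P(87) → 163
combine 112, V(131) → 243
combine 163, U(176) → 339
combine 243, 339 → 582
Huffman total = 21 + 52 + 112 + 163 + 243 + 339 + 582 = 1512 bits.
Saving = 1746 − 1512 = 234 bits.

234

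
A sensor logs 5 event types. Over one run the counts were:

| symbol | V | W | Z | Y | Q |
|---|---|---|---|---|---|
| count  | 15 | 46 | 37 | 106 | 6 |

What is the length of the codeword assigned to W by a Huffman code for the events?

2

Build the tree from the bottom:
combine Q(6), V(15) → 21
combine 21, Z(37) → 58
combine W(46), 58 → 104
combine 104, Y(106) → 210
W's leaf is at depth 2, giving a 2-bit codeword.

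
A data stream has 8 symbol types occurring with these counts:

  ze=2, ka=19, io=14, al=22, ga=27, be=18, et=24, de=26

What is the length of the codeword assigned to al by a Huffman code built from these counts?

3

Huffman merges, smallest pair first:
ze(2) + io(14) → 16
16 + be(18) → 34
ka(19) + al(22) → 41
et(24) + de(26) → 50
ga(27) + 34 → 61
41 + 50 → 91
61 + 91 → 152
al sits 3 levels below the root, so its codeword is 3 bits.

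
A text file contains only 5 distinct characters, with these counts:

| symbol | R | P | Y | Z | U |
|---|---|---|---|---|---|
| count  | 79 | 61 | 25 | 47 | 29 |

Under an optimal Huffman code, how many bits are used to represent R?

Build the tree from the bottom:
Y(25) + U(29) → 54
Z(47) + 54 → 101
P(61) + R(79) → 140
101 + 140 → 241
R sits 2 levels below the root, so its codeword is 2 bits.

2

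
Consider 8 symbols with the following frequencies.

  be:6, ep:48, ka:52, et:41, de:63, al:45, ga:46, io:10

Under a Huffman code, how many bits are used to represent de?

2

Huffman merges, smallest pair first:
combine be(6), io(10) → 16
combine 16, et(41) → 57
combine al(45), ga(46) → 91
combine ep(48), ka(52) → 100
combine 57, de(63) → 120
combine 91, 100 → 191
combine 120, 191 → 311
The subtree containing de is merged 2 times, so code length = 2.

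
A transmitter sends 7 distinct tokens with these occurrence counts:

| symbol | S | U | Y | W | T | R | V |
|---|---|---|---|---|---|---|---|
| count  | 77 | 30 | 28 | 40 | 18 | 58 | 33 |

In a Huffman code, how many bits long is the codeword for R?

Repeatedly merge the two smallest:
merge T(18) and Y(28): 46
merge U(30) and V(33): 63
merge W(40) and 46: 86
merge R(58) and 63: 121
merge S(77) and 86: 163
merge 121 and 163: 284
The subtree containing R is merged 2 times, so code length = 2.

2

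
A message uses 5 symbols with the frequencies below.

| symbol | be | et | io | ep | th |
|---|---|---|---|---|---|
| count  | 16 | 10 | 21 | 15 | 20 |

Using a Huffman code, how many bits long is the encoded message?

189

Greedily combine the two least-frequent nodes:
et(10) + ep(15) → 25
be(16) + th(20) → 36
io(21) + 25 → 46
36 + 46 → 82
The encoded length is the sum of every internal node's weight: 25 + 36 + 46 + 82 = 189 bits.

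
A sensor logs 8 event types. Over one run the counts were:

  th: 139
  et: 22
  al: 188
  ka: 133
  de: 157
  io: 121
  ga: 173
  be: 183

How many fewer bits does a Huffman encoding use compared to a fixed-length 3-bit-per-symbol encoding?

45

Fixed-length: 3 bits × 1116 symbols = 3348 bits.
Huffman merges:
et(22) + io(121) → 143
ka(133) + th(139) → 272
143 + de(157) → 300
ga(173) + be(183) → 356
al(188) + 272 → 460
300 + 356 → 656
460 + 656 → 1116
Huffman total = 143 + 272 + 300 + 356 + 460 + 656 + 1116 = 3303 bits.
Saving = 3348 − 3303 = 45 bits.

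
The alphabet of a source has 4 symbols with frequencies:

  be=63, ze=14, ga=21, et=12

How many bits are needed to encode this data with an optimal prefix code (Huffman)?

Merge the two smallest weights repeatedly:
et(12) + ze(14) → 26
ga(21) + 26 → 47
47 + be(63) → 110
Total encoded bits = sum of merged weights = 26 + 47 + 110 = 183.

183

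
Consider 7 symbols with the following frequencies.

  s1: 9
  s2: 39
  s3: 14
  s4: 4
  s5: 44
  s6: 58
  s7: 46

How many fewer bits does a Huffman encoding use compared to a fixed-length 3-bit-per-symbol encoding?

Fixed-length: 3 bits × 214 symbols = 642 bits.
Huffman merges:
combine s4(4), s1(9) → 13
combine 13, s3(14) → 27
combine 27, s2(39) → 66
combine s5(44), s7(46) → 90
combine s6(58), 66 → 124
combine 90, 124 → 214
Huffman total = 13 + 27 + 66 + 90 + 124 + 214 = 534 bits.
Saving = 642 − 534 = 108 bits.

108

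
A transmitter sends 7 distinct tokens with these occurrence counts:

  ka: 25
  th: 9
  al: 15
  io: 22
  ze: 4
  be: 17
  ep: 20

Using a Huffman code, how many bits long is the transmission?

Merge the two smallest weights repeatedly:
combine ze(4), th(9) → 13
combine 13, al(15) → 28
combine be(17), ep(20) → 37
combine io(22), ka(25) → 47
combine 28, 37 → 65
combine 47, 65 → 112
The encoded length is the sum of every internal node's weight: 13 + 28 + 37 + 47 + 65 + 112 = 302 bits.

302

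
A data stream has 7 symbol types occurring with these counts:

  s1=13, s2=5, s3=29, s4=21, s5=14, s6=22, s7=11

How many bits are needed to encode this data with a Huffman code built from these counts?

310

Build the Huffman tree bottom-up:
combine s2(5), s7(11) → 16
combine s1(13), s5(14) → 27
combine 16, s4(21) → 37
combine s6(22), 27 → 49
combine s3(29), 37 → 66
combine 49, 66 → 115
The encoded length is the sum of every internal node's weight: 16 + 27 + 37 + 49 + 66 + 115 = 310 bits.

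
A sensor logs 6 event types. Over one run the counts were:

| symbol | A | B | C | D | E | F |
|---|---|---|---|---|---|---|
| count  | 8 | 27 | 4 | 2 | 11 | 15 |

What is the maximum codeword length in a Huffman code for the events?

5

Merge the two lowest-weight nodes at each step:
D(2) + C(4) → 6
6 + A(8) → 14
E(11) + 14 → 25
F(15) + 25 → 40
B(27) + 40 → 67
The first pair merged (D, C) ends up deepest, at depth 5.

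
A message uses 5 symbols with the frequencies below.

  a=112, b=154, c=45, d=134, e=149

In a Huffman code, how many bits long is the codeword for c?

3

Huffman merges, smallest pair first:
combine c(45), a(112) → 157
combine d(134), e(149) → 283
combine b(154), 157 → 311
combine 283, 311 → 594
c sits 3 levels below the root, so its codeword is 3 bits.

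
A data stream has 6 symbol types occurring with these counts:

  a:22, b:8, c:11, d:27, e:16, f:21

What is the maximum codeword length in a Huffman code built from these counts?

Merge the two lowest-weight nodes at each step:
b(8) + c(11) → 19
e(16) + 19 → 35
f(21) + a(22) → 43
d(27) + 35 → 62
43 + 62 → 105
The rarest symbols sit at the bottom; the longest codeword is 4 bits.

4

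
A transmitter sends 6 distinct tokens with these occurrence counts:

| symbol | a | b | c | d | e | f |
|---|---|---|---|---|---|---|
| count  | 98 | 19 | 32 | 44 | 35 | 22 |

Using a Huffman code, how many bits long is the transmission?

595

Greedily combine the two least-frequent nodes:
combine b(19), f(22) → 41
combine c(32), e(35) → 67
combine 41, d(44) → 85
combine 67, 85 → 152
combine a(98), 152 → 250
Each symbol's bit-cost is frequency × depth; summing gives 595 bits (equivalently 41 + 67 + 85 + 152 + 250).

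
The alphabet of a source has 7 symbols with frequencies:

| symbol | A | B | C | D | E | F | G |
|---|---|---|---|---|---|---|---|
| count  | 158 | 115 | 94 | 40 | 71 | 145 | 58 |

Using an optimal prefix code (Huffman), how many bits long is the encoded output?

1838

Merge the two smallest weights repeatedly:
D(40) + G(58) → 98
E(71) + C(94) → 165
98 + B(115) → 213
F(145) + A(158) → 303
165 + 213 → 378
303 + 378 → 681
Each symbol's bit-cost is frequency × depth; summing gives 1838 bits (equivalently 98 + 165 + 213 + 303 + 378 + 681).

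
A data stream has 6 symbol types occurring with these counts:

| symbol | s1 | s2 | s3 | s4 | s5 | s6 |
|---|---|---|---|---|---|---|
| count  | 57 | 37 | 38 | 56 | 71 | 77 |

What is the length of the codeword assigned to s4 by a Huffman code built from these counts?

Huffman merges, smallest pair first:
merge s2(37) and s3(38): 75
merge s4(56) and s1(57): 113
merge s5(71) and 75: 146
merge s6(77) and 113: 190
merge 146 and 190: 336
s4 sits 3 levels below the root, so its codeword is 3 bits.

3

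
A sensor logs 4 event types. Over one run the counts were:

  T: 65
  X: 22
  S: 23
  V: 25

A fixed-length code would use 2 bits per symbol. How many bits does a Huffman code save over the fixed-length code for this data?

Fixed-length: 2 bits × 135 symbols = 270 bits.
Huffman merges:
merge X(22) and S(23): 45
merge V(25) and 45: 70
merge T(65) and 70: 135
Huffman total = 45 + 70 + 135 = 250 bits.
Saving = 270 − 250 = 20 bits.

20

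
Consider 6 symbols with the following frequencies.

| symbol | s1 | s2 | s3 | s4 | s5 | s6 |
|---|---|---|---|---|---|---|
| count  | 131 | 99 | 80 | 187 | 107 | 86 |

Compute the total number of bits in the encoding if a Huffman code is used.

1752

Build the Huffman tree bottom-up:
merge s3(80) and s6(86): 166
merge s2(99) and s5(107): 206
merge s1(131) and 166: 297
merge s4(187) and 206: 393
merge 297 and 393: 690
The encoded length is the sum of every internal node's weight: 166 + 206 + 297 + 393 + 690 = 1752 bits.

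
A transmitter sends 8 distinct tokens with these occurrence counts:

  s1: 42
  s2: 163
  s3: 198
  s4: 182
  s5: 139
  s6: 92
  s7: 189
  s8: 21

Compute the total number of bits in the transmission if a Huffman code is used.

Build the Huffman tree bottom-up:
s8(21) + s1(42) → 63
63 + s6(92) → 155
s5(139) + 155 → 294
s2(163) + s4(182) → 345
s7(189) + s3(198) → 387
294 + 345 → 639
387 + 639 → 1026
Total encoded bits = sum of merged weights = 63 + 155 + 294 + 345 + 387 + 639 + 1026 = 2909.

2909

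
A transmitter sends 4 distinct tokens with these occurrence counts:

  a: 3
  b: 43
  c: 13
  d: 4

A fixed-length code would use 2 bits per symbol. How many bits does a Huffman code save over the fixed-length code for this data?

36

Fixed-length: 2 bits × 63 symbols = 126 bits.
Huffman merges:
a(3) + d(4) → 7
7 + c(13) → 20
20 + b(43) → 63
Huffman total = 7 + 20 + 63 = 90 bits.
Saving = 126 − 90 = 36 bits.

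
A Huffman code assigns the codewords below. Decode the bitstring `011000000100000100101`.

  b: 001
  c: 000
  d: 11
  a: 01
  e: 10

Read left to right; each codeword is recognised as soon as it completes (prefix code):
  01→a | 10→e | 000→c | 001→b | 000→c | 001→b | 001→b | 01→a
Decoded message: aecbcbba

aecbcbba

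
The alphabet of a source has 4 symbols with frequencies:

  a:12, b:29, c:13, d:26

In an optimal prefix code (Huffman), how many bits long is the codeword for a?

Build the tree from the bottom:
combine a(12), c(13) → 25
combine 25, d(26) → 51
combine b(29), 51 → 80
The subtree containing a is merged 3 times, so code length = 3.

3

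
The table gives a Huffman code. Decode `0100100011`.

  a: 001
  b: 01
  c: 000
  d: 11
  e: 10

bacd

Read left to right; each codeword is recognised as soon as it completes (prefix code):
  01→b | 001→a | 000→c | 11→d
Decoded message: bacd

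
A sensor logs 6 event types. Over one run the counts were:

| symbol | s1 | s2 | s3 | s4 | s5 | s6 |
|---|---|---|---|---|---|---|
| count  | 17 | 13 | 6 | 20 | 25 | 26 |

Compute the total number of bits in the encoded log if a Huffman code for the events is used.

269

Greedily combine the two least-frequent nodes:
merge s3(6) and s2(13): 19
merge s1(17) and 19: 36
merge s4(20) and s5(25): 45
merge s6(26) and 36: 62
merge 45 and 62: 107
Each symbol's bit-cost is frequency × depth; summing gives 269 bits (equivalently 19 + 36 + 45 + 62 + 107).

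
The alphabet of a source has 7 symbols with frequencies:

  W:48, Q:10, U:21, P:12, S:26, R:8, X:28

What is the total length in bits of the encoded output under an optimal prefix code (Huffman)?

Merge the two smallest weights repeatedly:
merge R(8) and Q(10): 18
merge P(12) and 18: 30
merge U(21) and S(26): 47
merge X(28) and 30: 58
merge 47 and W(48): 95
merge 58 and 95: 153
Total encoded bits = sum of merged weights = 18 + 30 + 47 + 58 + 95 + 153 = 401.

401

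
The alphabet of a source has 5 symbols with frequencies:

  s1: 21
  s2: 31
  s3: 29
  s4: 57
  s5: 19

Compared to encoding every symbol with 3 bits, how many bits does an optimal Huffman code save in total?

117

Fixed-length: 3 bits × 157 symbols = 471 bits.
Huffman merges:
combine s5(19), s1(21) → 40
combine s3(29), s2(31) → 60
combine 40, s4(57) → 97
combine 60, 97 → 157
Huffman total = 40 + 60 + 97 + 157 = 354 bits.
Saving = 471 − 354 = 117 bits.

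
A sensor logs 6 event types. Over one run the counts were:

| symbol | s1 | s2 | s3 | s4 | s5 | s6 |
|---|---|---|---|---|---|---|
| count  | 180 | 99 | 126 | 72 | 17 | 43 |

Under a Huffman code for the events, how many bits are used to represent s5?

4

Build the tree from the bottom:
s5(17) + s6(43) → 60
60 + s4(72) → 132
s2(99) + s3(126) → 225
132 + s1(180) → 312
225 + 312 → 537
s5's leaf is at depth 4, giving a 4-bit codeword.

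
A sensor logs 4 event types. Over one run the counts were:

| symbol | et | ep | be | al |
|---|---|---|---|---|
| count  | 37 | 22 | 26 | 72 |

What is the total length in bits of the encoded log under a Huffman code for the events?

290

Build the Huffman tree bottom-up:
combine ep(22), be(26) → 48
combine et(37), 48 → 85
combine al(72), 85 → 157
Each symbol's bit-cost is frequency × depth; summing gives 290 bits (equivalently 48 + 85 + 157).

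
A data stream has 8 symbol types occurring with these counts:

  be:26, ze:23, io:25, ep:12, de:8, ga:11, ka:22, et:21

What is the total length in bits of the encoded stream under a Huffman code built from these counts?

437

Merge the two smallest weights repeatedly:
de(8) + ga(11) → 19
ep(12) + 19 → 31
et(21) + ka(22) → 43
ze(23) + io(25) → 48
be(26) + 31 → 57
43 + 48 → 91
57 + 91 → 148
Total encoded bits = sum of merged weights = 19 + 31 + 43 + 48 + 57 + 91 + 148 = 437.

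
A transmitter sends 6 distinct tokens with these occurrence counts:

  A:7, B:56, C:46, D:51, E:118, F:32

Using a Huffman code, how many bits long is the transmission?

733

Greedily combine the two least-frequent nodes:
A(7) + F(32) → 39
39 + C(46) → 85
D(51) + B(56) → 107
85 + 107 → 192
E(118) + 192 → 310
Total encoded bits = sum of merged weights = 39 + 85 + 107 + 192 + 310 = 733.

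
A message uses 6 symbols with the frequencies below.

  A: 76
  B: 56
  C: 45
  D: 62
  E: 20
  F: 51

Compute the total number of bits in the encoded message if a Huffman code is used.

Greedily combine the two least-frequent nodes:
merge E(20) and C(45): 65
merge F(51) and B(56): 107
merge D(62) and 65: 127
merge A(76) and 107: 183
merge 127 and 183: 310
The encoded length is the sum of every internal node's weight: 65 + 107 + 127 + 183 + 310 = 792 bits.

792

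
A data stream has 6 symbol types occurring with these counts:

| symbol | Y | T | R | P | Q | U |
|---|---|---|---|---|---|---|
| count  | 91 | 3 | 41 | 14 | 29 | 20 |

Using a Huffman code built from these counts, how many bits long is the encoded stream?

425

Build the Huffman tree bottom-up:
combine T(3), P(14) → 17
combine 17, U(20) → 37
combine Q(29), 37 → 66
combine R(41), 66 → 107
combine Y(91), 107 → 198
Total encoded bits = sum of merged weights = 17 + 37 + 66 + 107 + 198 = 425.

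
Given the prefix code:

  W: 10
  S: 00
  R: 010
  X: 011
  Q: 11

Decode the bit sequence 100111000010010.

Read left to right; each codeword is recognised as soon as it completes (prefix code):
  10→W | 011→X | 10→W | 00→S | 010→R | 010→R
Decoded message: WXWSRR

WXWSRR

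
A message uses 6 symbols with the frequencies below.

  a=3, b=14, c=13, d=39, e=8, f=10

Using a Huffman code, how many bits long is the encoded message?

Greedily combine the two least-frequent nodes:
merge a(3) and e(8): 11
merge f(10) and 11: 21
merge c(13) and b(14): 27
merge 21 and 27: 48
merge d(39) and 48: 87
The encoded length is the sum of every internal node's weight: 11 + 21 + 27 + 48 + 87 = 194 bits.

194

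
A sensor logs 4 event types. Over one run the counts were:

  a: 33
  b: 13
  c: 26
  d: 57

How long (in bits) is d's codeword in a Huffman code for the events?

Huffman merges, smallest pair first:
combine b(13), c(26) → 39
combine a(33), 39 → 72
combine d(57), 72 → 129
d is merged only at the final step, so code length = 1.

1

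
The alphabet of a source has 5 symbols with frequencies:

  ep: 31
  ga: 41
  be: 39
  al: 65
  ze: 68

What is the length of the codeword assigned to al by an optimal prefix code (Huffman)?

2

Huffman merges, smallest pair first:
merge ep(31) and be(39): 70
merge ga(41) and al(65): 106
merge ze(68) and 70: 138
merge 106 and 138: 244
The subtree containing al is merged 2 times, so code length = 2.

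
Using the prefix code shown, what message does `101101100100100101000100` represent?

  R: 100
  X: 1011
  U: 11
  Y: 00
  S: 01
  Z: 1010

XSRRRZYR

Read left to right; each codeword is recognised as soon as it completes (prefix code):
  1011→X | 01→S | 100→R | 100→R | 100→R | 1010→Z | 00→Y | 100→R
Decoded message: XSRRRZYR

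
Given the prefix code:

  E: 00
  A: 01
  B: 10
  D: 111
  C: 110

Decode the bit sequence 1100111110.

Read left to right; each codeword is recognised as soon as it completes (prefix code):
  110→C | 01→A | 111→D | 10→B
Decoded message: CADB

CADB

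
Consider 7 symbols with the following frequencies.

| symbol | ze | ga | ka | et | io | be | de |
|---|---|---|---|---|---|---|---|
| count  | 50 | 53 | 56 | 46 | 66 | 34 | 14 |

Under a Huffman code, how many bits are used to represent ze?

Repeatedly merge the two smallest:
combine de(14), be(34) → 48
combine et(46), 48 → 94
combine ze(50), ga(53) → 103
combine ka(56), io(66) → 122
combine 94, 103 → 197
combine 122, 197 → 319
The subtree containing ze is merged 3 times, so code length = 3.

3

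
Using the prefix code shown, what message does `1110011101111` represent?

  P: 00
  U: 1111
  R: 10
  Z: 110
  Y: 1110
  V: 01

YVZU

Read left to right; each codeword is recognised as soon as it completes (prefix code):
  1110→Y | 01→V | 110→Z | 1111→U
Decoded message: YVZU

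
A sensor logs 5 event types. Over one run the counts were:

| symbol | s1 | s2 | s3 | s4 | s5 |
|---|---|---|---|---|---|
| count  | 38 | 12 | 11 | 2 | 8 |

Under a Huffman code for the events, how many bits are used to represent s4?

4

Huffman merges, smallest pair first:
combine s4(2), s5(8) → 10
combine 10, s3(11) → 21
combine s2(12), 21 → 33
combine 33, s1(38) → 71
s4 sits 4 levels below the root, so its codeword is 4 bits.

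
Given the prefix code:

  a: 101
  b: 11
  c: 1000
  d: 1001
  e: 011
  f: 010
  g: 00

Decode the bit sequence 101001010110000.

agaegg

Read left to right; each codeword is recognised as soon as it completes (prefix code):
  101→a | 00→g | 101→a | 011→e | 00→g | 00→g
Decoded message: agaegg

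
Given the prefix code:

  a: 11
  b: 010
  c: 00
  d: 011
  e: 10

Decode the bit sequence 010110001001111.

Read left to right; each codeword is recognised as soon as it completes (prefix code):
  010→b | 11→a | 00→c | 010→b | 011→d | 11→a
Decoded message: bacbda

bacbda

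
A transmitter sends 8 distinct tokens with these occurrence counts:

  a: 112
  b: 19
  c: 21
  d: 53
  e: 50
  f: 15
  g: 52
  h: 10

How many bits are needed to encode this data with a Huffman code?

896

Build the Huffman tree bottom-up:
h(10) + f(15) → 25
b(19) + c(21) → 40
25 + 40 → 65
e(50) + g(52) → 102
d(53) + 65 → 118
102 + a(112) → 214
118 + 214 → 332
Total encoded bits = sum of merged weights = 25 + 40 + 65 + 102 + 118 + 214 + 332 = 896.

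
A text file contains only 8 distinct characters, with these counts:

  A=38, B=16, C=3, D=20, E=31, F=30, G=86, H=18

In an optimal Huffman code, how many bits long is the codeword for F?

3

Repeatedly merge the two smallest:
merge C(3) and B(16): 19
merge H(18) and 19: 37
merge D(20) and F(30): 50
merge E(31) and 37: 68
merge A(38) and 50: 88
merge 68 and G(86): 154
merge 88 and 154: 242
F sits 3 levels below the root, so its codeword is 3 bits.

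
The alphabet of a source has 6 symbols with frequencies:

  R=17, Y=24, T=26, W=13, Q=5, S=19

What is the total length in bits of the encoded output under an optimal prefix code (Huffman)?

261

Build the Huffman tree bottom-up:
combine Q(5), W(13) → 18
combine R(17), 18 → 35
combine S(19), Y(24) → 43
combine T(26), 35 → 61
combine 43, 61 → 104
The encoded length is the sum of every internal node's weight: 18 + 35 + 43 + 61 + 104 = 261 bits.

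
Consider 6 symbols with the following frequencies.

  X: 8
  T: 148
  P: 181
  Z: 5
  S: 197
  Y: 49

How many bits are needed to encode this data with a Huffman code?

Build the Huffman tree bottom-up:
merge Z(5) and X(8): 13
merge 13 and Y(49): 62
merge 62 and T(148): 210
merge P(181) and S(197): 378
merge 210 and 378: 588
Total encoded bits = sum of merged weights = 13 + 62 + 210 + 378 + 588 = 1251.

1251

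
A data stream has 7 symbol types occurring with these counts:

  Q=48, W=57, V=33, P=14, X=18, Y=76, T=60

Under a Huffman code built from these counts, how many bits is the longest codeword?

Merge the two lowest-weight nodes at each step:
merge P(14) and X(18): 32
merge 32 and V(33): 65
merge Q(48) and W(57): 105
merge T(60) and 65: 125
merge Y(76) and 105: 181
merge 125 and 181: 306
The first pair merged (P, X) ends up deepest, at depth 4.

4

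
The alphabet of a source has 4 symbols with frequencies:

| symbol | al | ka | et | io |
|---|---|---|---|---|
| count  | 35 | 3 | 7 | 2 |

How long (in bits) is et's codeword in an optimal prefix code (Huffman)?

2

Repeatedly merge the two smallest:
combine io(2), ka(3) → 5
combine 5, et(7) → 12
combine 12, al(35) → 47
The subtree containing et is merged 2 times, so code length = 2.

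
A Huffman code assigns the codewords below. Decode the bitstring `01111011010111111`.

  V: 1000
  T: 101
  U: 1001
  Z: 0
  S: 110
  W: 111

Read left to right; each codeword is recognised as soon as it completes (prefix code):
  0→Z | 111→W | 101→T | 101→T | 0→Z | 111→W | 111→W
Decoded message: ZWTTZWW

ZWTTZWW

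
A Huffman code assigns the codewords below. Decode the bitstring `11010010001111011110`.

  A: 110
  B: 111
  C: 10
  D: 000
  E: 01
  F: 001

ACEDBCBC

Read left to right; each codeword is recognised as soon as it completes (prefix code):
  110→A | 10→C | 01→E | 000→D | 111→B | 10→C | 111→B | 10→C
Decoded message: ACEDBCBC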